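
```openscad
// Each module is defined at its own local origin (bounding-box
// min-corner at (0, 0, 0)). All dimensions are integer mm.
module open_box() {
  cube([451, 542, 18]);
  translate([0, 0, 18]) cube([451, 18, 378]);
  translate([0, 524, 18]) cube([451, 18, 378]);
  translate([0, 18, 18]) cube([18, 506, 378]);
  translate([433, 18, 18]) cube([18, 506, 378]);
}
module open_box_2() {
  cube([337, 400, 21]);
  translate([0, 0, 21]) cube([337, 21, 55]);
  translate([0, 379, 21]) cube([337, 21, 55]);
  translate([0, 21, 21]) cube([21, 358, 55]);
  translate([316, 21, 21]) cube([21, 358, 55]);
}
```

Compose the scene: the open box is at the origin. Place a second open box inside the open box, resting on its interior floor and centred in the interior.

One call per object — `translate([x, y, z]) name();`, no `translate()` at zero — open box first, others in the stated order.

open_box();
translate([57, 71, 18]) open_box_2();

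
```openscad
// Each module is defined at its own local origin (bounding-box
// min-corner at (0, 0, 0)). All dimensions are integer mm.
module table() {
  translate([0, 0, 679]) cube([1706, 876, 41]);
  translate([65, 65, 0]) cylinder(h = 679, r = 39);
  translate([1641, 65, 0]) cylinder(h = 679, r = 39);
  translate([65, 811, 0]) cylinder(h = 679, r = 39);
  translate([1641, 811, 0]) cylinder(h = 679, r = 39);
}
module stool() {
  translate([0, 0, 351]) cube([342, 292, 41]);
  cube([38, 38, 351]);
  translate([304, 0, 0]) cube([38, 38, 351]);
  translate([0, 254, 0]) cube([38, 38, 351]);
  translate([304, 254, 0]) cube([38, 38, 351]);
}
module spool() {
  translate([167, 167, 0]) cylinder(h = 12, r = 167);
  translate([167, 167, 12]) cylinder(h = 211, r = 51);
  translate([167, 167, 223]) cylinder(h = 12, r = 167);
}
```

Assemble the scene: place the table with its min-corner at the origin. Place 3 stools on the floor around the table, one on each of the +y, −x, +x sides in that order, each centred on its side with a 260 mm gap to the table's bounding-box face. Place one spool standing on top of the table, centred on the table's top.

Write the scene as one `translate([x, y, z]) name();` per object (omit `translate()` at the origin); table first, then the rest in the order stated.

table();
translate([682, 1136, 0]) stool();
translate([-602, 292, 0]) stool();
translate([1966, 292, 0]) stool();
translate([686, 271, 720]) spool();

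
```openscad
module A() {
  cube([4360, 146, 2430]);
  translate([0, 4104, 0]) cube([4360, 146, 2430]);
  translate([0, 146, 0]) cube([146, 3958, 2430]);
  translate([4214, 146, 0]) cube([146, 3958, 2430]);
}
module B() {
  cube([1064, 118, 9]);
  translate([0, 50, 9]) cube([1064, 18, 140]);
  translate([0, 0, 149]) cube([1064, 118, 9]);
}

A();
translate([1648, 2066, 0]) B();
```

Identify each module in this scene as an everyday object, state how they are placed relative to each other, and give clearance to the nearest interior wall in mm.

A is a house frame. B is an I-beam. The I-beam sits inside the house frame, centred. The clearance to the nearest interior wall is 1502 mm.

Clearances: x = 1502, y = 1920; minimum 1502 mm.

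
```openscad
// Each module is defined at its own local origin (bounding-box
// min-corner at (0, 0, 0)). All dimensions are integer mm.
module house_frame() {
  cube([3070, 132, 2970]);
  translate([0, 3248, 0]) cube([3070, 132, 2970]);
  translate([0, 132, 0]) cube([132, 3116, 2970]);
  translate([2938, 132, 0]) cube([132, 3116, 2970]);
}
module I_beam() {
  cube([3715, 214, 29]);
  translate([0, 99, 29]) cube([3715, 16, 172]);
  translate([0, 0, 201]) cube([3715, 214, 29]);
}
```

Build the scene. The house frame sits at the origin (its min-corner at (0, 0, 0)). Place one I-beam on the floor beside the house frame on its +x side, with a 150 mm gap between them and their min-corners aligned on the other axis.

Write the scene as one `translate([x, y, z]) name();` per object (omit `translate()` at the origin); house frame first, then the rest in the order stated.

house_frame();
translate([3220, 0, 0]) I_beam();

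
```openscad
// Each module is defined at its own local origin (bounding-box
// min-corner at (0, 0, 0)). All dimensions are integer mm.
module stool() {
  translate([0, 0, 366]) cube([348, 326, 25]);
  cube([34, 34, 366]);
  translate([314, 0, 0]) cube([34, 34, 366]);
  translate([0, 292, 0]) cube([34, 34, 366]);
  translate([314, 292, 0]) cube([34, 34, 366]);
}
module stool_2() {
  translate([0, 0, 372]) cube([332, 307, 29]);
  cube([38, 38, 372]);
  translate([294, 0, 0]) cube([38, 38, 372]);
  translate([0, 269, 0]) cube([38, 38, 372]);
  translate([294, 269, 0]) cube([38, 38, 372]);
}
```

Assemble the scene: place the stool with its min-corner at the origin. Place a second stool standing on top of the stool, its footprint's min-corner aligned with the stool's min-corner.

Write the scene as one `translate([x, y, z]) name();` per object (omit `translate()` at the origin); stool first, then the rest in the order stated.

stool();
translate([0, 0, 391]) stool_2();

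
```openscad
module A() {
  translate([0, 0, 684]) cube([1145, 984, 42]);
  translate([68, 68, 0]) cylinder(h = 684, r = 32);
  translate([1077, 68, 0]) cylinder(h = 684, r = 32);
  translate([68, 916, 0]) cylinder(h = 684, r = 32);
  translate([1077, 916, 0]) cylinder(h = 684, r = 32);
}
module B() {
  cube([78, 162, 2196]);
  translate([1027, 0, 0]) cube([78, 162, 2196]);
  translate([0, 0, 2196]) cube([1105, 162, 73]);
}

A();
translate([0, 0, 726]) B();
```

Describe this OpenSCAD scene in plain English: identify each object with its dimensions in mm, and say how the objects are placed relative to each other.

A is a table: top 1145 mm (x) × 984 mm (y), 42 mm thick, upper face at z = 726 mm, on four round legs of 64 mm diameter, each leg's bounding box inset 36 mm from the nearest pair of top edges, running from z = 0 to the bottom of the top.

B is a door frame. The clear opening is 949 mm wide and 2196 mm high. Two 78 mm wide jambs, 162 mm deep, stand either side of the opening from the floor to the top of the opening. A 73 mm thick head sits across the top of both jambs, spanning the full outside width of the frame.

The door frame is on top of the table.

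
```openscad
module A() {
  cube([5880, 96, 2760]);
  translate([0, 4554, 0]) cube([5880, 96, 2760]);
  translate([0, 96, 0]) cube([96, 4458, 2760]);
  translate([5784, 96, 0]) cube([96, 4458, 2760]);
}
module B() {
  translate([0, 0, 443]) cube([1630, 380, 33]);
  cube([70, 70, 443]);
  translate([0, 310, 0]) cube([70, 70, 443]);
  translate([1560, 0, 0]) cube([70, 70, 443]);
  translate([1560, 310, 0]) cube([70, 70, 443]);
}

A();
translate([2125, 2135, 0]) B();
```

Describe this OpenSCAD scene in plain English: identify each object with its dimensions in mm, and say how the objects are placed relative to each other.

A is the wall frame of a small rectangular building: four walls, each 2760 mm tall and 96 mm thick, enclosing a footprint 5880 mm (x) by 4650 mm (y) outside-to-outside, with no floor or roof. The front and back walls (the −y and +y sides) span the full width; the two side walls fit between them.

B is a long wooden bench with a 1630 mm (x) × 380 mm (y) seat, 33 mm thick, its top surface 476 mm above the floor. Four 70 mm square legs at the seat corners, flush with the edges, run from z = 0 to the seat underside.

The bench sits inside the house frame, centred.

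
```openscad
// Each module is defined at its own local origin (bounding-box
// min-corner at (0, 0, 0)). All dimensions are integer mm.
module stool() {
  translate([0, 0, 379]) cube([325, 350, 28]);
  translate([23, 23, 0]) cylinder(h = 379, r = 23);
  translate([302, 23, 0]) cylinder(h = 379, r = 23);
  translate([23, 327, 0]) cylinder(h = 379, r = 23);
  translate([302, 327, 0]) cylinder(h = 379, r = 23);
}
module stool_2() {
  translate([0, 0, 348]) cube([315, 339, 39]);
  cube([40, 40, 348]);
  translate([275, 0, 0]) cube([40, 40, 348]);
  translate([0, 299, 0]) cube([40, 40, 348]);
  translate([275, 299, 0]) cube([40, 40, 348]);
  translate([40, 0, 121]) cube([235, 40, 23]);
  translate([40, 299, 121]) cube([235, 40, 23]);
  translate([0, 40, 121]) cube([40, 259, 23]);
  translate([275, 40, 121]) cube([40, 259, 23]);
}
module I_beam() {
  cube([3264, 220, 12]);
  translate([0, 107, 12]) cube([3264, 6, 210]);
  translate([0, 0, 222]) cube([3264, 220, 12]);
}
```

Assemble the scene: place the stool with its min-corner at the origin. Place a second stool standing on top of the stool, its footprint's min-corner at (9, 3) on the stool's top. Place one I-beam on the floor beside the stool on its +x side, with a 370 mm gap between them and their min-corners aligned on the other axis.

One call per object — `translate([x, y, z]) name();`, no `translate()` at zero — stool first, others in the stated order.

stool();
translate([9, 3, 407]) stool_2();
translate([695, 0, 0]) I_beam();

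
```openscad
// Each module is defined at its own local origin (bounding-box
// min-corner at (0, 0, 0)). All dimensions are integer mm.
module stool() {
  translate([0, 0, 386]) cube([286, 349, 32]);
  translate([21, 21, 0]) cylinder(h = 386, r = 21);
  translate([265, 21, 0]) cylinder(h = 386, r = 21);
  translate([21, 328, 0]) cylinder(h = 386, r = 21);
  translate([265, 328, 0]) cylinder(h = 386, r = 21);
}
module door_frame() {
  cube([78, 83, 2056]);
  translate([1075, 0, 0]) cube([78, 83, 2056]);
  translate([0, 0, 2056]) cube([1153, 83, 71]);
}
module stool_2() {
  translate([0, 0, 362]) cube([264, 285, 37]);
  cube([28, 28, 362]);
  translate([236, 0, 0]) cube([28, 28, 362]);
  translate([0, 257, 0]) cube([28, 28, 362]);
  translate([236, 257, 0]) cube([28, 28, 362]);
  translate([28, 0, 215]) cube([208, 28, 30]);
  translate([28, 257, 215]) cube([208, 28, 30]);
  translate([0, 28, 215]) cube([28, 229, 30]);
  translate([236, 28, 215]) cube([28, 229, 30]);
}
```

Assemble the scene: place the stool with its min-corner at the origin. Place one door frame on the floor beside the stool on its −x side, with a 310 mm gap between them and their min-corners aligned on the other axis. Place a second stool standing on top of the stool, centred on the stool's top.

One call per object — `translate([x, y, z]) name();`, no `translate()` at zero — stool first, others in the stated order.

stool();
translate([-1463, 0, 0]) door_frame();
translate([11, 32, 418]) stool_2();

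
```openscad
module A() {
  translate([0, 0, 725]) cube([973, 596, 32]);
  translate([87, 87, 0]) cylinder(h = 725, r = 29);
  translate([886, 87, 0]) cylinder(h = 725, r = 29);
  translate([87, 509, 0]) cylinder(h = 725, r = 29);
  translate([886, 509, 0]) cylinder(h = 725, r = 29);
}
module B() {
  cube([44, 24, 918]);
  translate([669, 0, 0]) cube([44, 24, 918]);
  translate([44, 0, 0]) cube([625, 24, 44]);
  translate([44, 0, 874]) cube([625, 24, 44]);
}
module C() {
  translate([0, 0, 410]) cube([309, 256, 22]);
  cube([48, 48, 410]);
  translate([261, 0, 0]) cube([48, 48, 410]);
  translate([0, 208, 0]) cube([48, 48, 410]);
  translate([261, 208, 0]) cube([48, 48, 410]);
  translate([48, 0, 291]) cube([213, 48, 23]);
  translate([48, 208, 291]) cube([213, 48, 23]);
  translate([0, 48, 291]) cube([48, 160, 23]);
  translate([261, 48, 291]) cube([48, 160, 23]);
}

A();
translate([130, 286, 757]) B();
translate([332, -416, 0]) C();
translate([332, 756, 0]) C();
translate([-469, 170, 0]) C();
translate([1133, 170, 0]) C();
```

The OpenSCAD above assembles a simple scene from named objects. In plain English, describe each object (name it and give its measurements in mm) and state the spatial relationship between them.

A is a table: top 973 mm (x) × 596 mm (y), 32 mm thick, upper face at z = 757 mm, on four round legs of 58 mm diameter, each leg's bounding box inset 58 mm from the nearest pair of top edges, running from z = 0 to the bottom of the top.

B is a rectangular picture frame lying in the x–z plane (depth along y). The opening is 625 mm wide (x) by 830 mm tall (z), surrounded by a border 44 mm wide on all four sides. The frame is 24 mm deep and is made of two full-height vertical stiles with two horizontal rails fitted between them.

C is a four-legged stool. The seat is 309×256 mm, 22 mm thick, top at z = 432 mm. It stands on four square legs, each 48×48 mm in cross-section, from z = 0 to the seat underside, each flush with a corner of the seat. Four stretchers, 48 mm wide and 23 mm tall, connect adjacent legs with their undersides at z = 291 mm, each running between the inner faces of the legs it joins and aligned with the legs' outer faces on the other axis.

The picture frame is on top of the table, centred. Four stools sit around the table at the −y, +y, −x, +x sides.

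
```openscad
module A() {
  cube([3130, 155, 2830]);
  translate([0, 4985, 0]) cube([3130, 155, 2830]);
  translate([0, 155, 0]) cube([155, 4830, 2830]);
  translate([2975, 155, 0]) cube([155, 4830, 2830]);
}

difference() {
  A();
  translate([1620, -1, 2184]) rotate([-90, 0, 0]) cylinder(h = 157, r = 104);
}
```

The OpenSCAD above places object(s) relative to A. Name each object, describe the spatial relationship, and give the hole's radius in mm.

The subtracted cylinder has r = 104 mm.

A is a house frame. The house frame has a circular hole through its front wall. The hole's radius is 104 mm.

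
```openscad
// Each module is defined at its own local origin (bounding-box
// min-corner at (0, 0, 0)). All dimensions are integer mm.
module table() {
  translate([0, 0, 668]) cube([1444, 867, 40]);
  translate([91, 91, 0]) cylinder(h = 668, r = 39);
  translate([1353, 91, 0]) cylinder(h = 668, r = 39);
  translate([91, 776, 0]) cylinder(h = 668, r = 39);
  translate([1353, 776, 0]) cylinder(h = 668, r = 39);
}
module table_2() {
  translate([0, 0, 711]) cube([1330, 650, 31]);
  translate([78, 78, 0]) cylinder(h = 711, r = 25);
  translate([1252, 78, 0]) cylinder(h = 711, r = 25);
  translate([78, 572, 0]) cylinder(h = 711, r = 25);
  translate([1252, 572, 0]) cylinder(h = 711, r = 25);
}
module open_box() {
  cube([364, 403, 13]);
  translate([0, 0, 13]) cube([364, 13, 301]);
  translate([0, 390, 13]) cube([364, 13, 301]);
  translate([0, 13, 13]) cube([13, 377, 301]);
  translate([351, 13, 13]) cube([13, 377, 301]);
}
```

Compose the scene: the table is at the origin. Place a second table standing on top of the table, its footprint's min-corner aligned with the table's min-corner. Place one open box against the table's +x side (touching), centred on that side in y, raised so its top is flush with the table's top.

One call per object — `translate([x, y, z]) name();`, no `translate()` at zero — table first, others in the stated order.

table();
translate([0, 0, 708]) table_2();
translate([1444, 232, 394]) open_box();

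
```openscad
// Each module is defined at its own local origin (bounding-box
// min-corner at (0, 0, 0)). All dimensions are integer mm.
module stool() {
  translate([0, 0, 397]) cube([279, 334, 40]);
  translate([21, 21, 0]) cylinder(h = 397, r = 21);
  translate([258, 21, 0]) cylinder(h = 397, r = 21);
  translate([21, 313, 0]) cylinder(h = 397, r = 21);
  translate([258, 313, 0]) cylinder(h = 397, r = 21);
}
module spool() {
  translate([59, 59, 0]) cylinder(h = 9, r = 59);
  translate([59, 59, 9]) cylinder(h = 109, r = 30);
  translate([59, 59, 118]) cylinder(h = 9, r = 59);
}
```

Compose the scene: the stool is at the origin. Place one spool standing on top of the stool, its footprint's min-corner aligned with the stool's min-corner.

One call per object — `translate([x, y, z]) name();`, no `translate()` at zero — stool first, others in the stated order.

stool();
translate([0, 0, 437]) spool();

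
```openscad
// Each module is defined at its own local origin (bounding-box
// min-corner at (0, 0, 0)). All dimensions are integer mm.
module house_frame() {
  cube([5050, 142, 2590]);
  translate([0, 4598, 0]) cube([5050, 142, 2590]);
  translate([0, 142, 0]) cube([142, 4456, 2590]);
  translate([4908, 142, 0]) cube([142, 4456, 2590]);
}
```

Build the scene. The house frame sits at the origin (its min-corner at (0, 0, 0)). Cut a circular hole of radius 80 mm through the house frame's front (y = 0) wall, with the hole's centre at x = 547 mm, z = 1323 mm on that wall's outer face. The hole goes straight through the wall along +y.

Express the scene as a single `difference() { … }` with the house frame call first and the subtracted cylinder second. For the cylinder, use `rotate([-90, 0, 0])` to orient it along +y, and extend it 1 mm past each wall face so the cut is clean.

difference() {
  house_frame();
  translate([547, -1, 1323]) rotate([-90, 0, 0]) cylinder(h = 144, r = 80);
}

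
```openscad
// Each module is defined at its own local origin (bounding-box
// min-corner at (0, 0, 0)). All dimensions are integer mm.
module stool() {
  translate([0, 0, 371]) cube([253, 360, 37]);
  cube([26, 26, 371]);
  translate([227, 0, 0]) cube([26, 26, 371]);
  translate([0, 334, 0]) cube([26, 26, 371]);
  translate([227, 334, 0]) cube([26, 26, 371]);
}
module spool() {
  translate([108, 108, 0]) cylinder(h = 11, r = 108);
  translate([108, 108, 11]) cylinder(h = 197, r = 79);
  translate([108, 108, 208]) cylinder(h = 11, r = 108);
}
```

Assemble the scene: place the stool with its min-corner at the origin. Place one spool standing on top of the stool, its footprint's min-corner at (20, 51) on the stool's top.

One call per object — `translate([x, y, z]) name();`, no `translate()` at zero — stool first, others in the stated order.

stool();
translate([20, 51, 408]) spool();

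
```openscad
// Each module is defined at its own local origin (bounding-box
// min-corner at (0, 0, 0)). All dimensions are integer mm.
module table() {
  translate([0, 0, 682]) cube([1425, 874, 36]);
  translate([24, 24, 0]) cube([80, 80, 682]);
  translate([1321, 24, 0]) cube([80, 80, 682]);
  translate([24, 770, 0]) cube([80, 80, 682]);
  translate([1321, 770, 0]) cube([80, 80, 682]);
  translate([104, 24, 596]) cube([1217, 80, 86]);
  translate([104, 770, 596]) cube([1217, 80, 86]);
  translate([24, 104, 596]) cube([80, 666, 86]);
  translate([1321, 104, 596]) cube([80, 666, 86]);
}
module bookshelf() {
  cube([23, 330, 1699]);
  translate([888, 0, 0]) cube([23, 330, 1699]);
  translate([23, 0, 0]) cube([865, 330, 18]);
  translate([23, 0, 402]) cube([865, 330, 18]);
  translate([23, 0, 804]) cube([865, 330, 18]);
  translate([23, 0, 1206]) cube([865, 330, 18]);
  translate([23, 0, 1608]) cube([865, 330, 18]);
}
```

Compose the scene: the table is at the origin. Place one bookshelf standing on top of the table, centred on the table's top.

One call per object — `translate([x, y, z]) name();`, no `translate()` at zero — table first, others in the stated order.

table();
translate([257, 272, 718]) bookshelf();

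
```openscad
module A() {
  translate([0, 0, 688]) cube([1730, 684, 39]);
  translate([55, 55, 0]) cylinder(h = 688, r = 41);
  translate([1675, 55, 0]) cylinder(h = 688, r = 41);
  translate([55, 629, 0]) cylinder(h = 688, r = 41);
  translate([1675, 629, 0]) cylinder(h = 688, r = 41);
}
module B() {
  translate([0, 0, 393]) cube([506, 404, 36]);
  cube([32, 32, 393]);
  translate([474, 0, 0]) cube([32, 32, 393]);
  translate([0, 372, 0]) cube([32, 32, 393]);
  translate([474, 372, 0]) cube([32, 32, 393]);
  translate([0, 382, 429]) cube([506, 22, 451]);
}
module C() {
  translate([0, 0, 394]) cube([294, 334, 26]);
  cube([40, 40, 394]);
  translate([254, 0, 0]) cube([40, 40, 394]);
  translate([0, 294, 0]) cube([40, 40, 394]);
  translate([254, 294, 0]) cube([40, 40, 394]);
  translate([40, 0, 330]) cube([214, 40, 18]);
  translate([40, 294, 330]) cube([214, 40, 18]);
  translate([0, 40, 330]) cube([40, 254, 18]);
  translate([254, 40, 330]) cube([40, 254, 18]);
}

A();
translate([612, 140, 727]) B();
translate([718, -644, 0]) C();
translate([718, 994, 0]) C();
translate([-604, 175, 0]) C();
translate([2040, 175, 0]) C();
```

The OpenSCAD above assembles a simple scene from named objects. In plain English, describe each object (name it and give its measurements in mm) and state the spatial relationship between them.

A is a table with a 1730×684 mm rectangular top, 39 mm thick, top surface at z = 727 mm, supported by four round legs of 82 mm diameter, each leg's bounding box inset 14 mm from the nearest pair of top edges, running from the floor.

B is a chair. The seat is a 506×404×36 mm slab with its top at z = 429 mm, on four 32×32 mm corner legs (flush with the seat edges, standing on z = 0). A flat backrest 22 mm thick, 451 mm tall, spans the full seat width and rises from the seat top along its +y edge, rear face flush with the rear of the seat.

C is a four-legged stool. The seat is a 294×334×26 mm slab whose top surface is at z = 420 mm; four square legs, each 40×40 mm in cross-section, run from the floor (z = 0) to the underside of the seat, each flush with a corner of the seat. Four stretchers, 40 mm wide and 18 mm tall, connect adjacent legs with their undersides at z = 330 mm, each running between the inner faces of the legs it joins and aligned with the legs' outer faces on the other axis.

The chair is on top of the table, centred. Four stools sit around the table at the −y, +y, −x, +x sides.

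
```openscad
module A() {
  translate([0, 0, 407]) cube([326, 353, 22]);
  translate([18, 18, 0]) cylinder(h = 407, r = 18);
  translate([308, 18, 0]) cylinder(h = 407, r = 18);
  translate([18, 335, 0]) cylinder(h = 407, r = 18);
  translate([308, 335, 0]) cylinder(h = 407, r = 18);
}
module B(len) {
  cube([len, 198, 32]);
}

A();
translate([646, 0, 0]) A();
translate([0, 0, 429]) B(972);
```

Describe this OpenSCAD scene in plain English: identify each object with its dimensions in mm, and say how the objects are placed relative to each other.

A is a four-legged stool. The seat is 326×353 mm, 22 mm thick, top at z = 429 mm. It stands on four round legs, each 36 mm in diameter, from z = 0 to the seat underside, each leg's axis is inset half a diameter from the nearest pair of seat edges (so the leg's bounding box is flush with the corner).

B is a rectangular beam 972 mm long (x), 198 mm deep (y), 32 mm thick (z).

The beam spans the tops of two stools placed 320 mm apart, resting at z = 429 mm.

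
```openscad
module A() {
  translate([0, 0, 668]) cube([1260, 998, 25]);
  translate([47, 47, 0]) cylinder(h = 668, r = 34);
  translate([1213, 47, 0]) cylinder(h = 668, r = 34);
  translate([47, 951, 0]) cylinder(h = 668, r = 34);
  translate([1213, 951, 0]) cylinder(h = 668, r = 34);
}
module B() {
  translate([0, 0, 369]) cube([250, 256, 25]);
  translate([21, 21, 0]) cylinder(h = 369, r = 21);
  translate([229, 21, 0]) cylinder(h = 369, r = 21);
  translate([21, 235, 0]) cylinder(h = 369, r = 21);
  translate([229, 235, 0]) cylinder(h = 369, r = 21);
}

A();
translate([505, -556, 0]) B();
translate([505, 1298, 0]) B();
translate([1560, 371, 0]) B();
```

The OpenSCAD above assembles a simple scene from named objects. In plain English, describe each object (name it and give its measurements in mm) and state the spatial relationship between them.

A is a rectangular dining table. The top is 1260×998×25 mm with its upper surface at z = 693 mm. It stands on four round legs of 68 mm diameter, each leg's bounding box inset 13 mm from the nearest pair of top edges, running from the floor to the underside of the top.

B is a four-legged stool. The seat is 250×256 mm, 25 mm thick, top at z = 394 mm. It stands on four round legs, each 42 mm in diameter, from z = 0 to the seat underside, each leg's axis is inset half a diameter from the nearest pair of seat edges (so the leg's bounding box is flush with the corner).

Three stools sit around the table at the −y, +y, +x sides.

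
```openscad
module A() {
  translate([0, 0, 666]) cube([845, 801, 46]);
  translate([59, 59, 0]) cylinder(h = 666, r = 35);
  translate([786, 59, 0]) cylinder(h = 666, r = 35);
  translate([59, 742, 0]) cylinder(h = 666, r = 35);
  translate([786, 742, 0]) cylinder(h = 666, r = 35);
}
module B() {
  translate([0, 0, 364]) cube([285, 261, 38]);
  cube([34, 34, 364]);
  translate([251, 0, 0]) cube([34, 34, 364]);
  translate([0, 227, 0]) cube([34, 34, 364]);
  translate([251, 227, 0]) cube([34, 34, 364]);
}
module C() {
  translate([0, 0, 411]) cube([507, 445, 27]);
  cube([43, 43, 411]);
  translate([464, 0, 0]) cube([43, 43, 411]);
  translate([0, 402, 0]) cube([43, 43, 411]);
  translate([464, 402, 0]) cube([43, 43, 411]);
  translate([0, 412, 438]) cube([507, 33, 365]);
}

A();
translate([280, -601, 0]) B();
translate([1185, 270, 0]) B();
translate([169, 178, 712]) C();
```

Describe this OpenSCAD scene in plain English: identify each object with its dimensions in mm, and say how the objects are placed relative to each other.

A is a rectangular dining table. The top is 845×801×46 mm with its upper surface at z = 712 mm. It stands on four round legs of 70 mm diameter, each leg's bounding box inset 24 mm from the nearest pair of top edges, running from the floor to the underside of the top.

B is a four-legged stool. The seat is 285×261 mm, 38 mm thick, top at z = 402 mm. It stands on four square legs, each 34×34 mm in cross-section, from z = 0 to the seat underside, each flush with a corner of the seat.

C is a chair: 507×445 mm seat, 27 mm thick, top at z = 438 mm, on four 43 mm square corner legs flush with the seat edges. A 33 mm thick backrest slab spans the full seat width, extending 365 mm above the seat top, its back face flush with the seat's +y edge.

Two stools sit around the table at the −y, +x sides. The chair is on top of the table, centred.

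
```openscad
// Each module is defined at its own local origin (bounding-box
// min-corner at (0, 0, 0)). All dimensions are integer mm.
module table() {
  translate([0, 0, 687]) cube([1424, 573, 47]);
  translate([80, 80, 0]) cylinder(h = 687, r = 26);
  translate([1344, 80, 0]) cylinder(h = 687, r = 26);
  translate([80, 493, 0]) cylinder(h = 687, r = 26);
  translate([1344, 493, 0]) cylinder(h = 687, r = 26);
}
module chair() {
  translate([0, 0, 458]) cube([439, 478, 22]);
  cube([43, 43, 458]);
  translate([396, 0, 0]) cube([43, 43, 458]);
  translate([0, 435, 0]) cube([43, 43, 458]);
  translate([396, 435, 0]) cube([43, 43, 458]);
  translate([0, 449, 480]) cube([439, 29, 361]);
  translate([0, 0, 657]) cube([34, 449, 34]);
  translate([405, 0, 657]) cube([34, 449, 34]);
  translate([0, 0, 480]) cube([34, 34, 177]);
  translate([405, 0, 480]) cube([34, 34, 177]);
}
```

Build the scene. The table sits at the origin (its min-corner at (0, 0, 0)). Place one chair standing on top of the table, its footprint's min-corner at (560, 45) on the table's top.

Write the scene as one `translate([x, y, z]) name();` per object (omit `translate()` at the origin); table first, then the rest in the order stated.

table();
translate([560, 45, 734]) chair();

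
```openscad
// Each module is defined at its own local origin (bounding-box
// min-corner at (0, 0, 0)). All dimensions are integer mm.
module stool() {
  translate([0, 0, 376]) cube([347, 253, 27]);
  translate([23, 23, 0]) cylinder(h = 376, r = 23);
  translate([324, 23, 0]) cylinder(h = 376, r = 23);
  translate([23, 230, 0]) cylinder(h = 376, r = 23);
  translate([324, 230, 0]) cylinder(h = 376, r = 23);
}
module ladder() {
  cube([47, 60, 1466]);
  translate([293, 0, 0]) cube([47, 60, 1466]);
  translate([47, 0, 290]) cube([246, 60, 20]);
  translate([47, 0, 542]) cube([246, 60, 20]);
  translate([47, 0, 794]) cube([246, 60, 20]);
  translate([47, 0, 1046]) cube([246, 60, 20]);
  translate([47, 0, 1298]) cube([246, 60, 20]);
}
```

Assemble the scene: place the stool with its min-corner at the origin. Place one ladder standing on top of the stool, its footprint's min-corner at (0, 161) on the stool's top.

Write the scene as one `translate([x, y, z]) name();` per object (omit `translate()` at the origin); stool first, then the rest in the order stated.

stool();
translate([0, 161, 403]) ladder();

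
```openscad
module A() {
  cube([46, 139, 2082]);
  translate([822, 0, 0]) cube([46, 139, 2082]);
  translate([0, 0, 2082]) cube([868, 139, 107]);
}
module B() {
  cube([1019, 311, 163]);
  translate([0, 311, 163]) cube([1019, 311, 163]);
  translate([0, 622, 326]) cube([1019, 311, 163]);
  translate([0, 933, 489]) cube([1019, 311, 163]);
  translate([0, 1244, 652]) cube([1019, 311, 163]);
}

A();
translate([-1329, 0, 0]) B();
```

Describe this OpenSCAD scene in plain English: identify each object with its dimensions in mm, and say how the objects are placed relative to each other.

A is a door frame. The clear opening is 776 mm wide and 2082 mm high. Two 46 mm wide jambs, 139 mm deep, stand either side of the opening from the floor to the top of the opening. A 107 mm thick head sits across the top of both jambs, spanning the full outside width of the frame.

B is a straight staircase of 5 solid steps. Each step is 1019 mm wide (x), 311 mm deep (y, the going) and 163 mm tall (the rise). The first step rests on the floor; each subsequent step sits one going further in +y and one rise higher in +z, directly behind and above the previous step with no overlap.

The staircase is on the floor beside the door frame on its −x side.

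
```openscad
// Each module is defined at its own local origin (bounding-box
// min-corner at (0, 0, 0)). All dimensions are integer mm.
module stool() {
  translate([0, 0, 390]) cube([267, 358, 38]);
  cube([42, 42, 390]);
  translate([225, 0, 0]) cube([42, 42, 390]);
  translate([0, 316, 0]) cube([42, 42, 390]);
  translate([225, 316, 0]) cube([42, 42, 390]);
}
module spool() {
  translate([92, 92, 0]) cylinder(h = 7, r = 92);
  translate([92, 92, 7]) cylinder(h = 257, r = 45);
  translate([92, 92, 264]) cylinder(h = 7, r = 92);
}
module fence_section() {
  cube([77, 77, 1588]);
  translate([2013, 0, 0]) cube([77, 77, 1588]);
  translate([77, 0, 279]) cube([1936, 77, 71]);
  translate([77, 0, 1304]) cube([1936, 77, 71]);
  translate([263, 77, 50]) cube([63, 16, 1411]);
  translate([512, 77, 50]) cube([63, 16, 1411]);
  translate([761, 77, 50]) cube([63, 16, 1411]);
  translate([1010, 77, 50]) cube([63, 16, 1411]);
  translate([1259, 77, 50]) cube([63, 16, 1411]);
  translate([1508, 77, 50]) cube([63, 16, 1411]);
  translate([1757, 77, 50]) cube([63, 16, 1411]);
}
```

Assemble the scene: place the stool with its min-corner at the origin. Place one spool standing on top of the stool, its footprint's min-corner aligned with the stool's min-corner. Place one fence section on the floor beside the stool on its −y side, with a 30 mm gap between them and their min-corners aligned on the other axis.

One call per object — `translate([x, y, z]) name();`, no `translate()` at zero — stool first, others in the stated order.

stool();
translate([0, 0, 428]) spool();
translate([0, -123, 0]) fence_section();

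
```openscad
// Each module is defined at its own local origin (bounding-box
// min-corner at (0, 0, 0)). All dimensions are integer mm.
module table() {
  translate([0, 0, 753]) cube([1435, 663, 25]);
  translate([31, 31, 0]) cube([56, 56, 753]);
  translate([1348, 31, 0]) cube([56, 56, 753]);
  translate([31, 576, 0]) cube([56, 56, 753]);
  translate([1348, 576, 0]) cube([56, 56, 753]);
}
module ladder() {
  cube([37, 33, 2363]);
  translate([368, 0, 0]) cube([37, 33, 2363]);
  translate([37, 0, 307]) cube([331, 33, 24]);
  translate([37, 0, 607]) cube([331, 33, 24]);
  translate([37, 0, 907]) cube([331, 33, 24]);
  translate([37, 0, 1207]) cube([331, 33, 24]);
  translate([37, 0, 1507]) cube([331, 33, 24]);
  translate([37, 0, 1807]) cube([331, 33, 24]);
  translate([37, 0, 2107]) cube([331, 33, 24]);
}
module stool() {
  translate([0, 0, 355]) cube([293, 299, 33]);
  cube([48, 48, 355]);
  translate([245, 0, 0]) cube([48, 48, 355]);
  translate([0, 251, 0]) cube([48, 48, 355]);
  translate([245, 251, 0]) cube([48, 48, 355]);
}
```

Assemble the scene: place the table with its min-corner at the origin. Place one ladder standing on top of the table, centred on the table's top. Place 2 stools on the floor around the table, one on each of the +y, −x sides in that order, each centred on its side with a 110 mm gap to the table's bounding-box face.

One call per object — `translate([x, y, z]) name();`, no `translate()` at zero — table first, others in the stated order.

table();
translate([515, 315, 778]) ladder();
translate([571, 773, 0]) stool();
translate([-403, 182, 0]) stool();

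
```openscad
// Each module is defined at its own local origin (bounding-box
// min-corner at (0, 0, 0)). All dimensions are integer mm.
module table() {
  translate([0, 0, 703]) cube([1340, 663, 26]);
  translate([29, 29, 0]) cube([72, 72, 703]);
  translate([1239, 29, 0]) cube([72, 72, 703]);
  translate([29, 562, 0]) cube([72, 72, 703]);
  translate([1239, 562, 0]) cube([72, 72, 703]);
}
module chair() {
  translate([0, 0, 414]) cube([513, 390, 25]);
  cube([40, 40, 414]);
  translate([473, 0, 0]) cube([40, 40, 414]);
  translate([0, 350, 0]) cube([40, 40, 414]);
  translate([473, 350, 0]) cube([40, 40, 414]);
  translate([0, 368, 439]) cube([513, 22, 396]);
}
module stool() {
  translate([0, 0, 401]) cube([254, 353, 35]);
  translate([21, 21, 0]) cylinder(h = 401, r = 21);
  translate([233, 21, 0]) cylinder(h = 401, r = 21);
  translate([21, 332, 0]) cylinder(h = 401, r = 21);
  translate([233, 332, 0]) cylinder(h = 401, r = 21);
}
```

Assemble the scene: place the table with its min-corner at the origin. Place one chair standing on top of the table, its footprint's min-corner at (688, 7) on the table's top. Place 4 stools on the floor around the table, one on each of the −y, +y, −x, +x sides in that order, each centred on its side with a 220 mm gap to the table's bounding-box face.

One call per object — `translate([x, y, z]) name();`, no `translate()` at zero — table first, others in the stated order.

table();
translate([688, 7, 729]) chair();
translate([543, -573, 0]) stool();
translate([543, 883, 0]) stool();
translate([-474, 155, 0]) stool();
translate([1560, 155, 0]) stool();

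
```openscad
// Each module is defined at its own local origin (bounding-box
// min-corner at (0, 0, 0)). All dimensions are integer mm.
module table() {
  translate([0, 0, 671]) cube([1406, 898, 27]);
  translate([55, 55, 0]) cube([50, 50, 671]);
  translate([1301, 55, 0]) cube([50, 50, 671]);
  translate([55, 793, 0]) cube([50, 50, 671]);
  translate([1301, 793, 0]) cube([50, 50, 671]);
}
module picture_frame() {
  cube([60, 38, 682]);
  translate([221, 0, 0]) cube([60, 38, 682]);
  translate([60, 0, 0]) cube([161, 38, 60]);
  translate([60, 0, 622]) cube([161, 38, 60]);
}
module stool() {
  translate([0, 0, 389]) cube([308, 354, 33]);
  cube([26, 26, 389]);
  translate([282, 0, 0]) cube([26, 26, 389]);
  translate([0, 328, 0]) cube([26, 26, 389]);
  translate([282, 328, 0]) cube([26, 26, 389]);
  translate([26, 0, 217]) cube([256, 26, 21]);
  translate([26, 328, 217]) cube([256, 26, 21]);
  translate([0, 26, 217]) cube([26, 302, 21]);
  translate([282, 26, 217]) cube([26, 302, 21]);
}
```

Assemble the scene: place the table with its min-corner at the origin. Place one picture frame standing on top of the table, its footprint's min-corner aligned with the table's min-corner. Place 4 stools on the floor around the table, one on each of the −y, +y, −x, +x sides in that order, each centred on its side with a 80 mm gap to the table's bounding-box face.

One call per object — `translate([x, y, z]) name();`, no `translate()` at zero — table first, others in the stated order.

table();
translate([0, 0, 698]) picture_frame();
translate([549, -434, 0]) stool();
translate([549, 978, 0]) stool();
translate([-388, 272, 0]) stool();
translate([1486, 272, 0]) stool();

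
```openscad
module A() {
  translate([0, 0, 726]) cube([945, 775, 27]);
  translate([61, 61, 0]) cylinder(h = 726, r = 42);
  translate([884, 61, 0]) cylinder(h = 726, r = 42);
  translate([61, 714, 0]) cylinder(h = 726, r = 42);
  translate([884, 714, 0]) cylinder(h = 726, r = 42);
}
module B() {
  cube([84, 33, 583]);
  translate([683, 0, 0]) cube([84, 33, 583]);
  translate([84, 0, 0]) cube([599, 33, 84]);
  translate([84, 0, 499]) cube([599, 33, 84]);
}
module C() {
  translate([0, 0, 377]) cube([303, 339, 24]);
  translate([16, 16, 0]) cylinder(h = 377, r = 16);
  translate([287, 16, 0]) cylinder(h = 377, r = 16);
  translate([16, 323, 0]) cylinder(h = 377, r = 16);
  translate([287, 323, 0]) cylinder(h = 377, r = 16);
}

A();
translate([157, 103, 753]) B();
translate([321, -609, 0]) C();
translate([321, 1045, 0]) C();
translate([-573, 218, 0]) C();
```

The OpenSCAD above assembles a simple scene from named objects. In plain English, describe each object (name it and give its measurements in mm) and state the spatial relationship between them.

A is a table: top 945 mm (x) × 775 mm (y), 27 mm thick, upper face at z = 753 mm, on four round legs of 84 mm diameter, each leg's bounding box inset 19 mm from the nearest pair of top edges, running from z = 0 to the bottom of the top.

B is a picture frame with a 599×415 mm rectangular opening (x by z) and a uniform 84 mm border on every side. Frame depth is 33 mm along y. It is built from two vertical stiles running the full outside height and two horizontal rails spanning the gap between the stiles.

C is a four-legged stool. The seat is 303×339 mm, 24 mm thick, top at z = 401 mm. It stands on four round legs, each 32 mm in diameter, from z = 0 to the seat underside, each leg's axis is inset half a diameter from the nearest pair of seat edges (so the leg's bounding box is flush with the corner).

The picture frame is on top of the table. Three stools sit around the table at the −y, +y, −x sides.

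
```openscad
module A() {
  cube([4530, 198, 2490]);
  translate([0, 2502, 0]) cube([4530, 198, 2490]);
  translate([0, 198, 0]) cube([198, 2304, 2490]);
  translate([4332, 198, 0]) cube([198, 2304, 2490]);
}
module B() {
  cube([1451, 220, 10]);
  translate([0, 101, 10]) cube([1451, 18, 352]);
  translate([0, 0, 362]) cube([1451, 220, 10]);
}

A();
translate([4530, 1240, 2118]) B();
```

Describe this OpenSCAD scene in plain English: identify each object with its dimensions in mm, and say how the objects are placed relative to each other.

A is the wall frame of a small rectangular building: four walls, each 2490 mm tall and 198 mm thick, enclosing a footprint 4530 mm (x) by 2700 mm (y) outside-to-outside, with no floor or roof. The front and back walls (the −y and +y sides) span the full width; the two side walls fit between them.

B is an I-beam lying along x, 1451 mm long. Overall section height 372 mm. Two flanges 220 mm wide (y) and 10 mm thick, one on the floor and one at the top; a web 18 mm thick runs between them, centred on the flange width.

The I-beam is beside the house frame with their tops flush at z = 2490.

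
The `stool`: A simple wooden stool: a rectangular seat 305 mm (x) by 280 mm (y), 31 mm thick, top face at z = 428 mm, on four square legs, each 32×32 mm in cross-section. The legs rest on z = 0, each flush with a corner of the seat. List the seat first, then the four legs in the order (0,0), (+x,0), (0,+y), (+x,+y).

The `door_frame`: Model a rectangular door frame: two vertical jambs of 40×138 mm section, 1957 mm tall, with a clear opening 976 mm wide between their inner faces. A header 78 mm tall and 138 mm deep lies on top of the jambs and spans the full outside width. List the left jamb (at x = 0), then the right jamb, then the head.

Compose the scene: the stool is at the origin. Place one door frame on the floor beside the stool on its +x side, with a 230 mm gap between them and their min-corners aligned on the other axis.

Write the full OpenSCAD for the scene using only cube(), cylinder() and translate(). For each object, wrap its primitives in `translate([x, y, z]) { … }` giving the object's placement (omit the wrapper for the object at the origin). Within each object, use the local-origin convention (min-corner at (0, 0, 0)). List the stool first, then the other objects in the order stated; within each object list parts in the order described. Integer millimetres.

translate([0, 0, 397]) cube([305, 280, 31]);
cube([32, 32, 397]);
translate([273, 0, 0]) cube([32, 32, 397]);
translate([0, 248, 0]) cube([32, 32, 397]);
translate([273, 248, 0]) cube([32, 32, 397]);
translate([535, 0, 0]) {
  cube([40, 138, 1957]);
  translate([1016, 0, 0]) cube([40, 138, 1957]);
  translate([0, 0, 1957]) cube([1056, 138, 78]);
}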